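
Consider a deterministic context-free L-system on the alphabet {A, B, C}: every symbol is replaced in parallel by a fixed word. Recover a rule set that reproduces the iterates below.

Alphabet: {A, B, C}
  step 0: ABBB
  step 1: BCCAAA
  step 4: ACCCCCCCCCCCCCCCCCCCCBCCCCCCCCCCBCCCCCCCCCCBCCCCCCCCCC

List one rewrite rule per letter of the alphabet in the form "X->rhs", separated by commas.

A->BCC, B->A, C->CC

  step 0 ⇒ step 1: ABBB ⇒ BCC·A·A·A
    A ↦ BCC
    B ↦ A
    C ↦ CC  (constrained at step 1)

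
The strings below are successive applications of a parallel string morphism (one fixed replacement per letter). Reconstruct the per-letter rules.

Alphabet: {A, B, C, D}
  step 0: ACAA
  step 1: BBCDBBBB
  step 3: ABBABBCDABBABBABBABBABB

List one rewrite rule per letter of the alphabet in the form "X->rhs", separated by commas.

A->BB, B->DA, C->CD, D->A

  step 0 ⇒ step 1: ACAA ⇒ BB·CD·BB·BB
    A ↦ BB
    C ↦ CD
    B ↦ DA  (constrained at step 1)
    D ↦ A  (constrained at step 1)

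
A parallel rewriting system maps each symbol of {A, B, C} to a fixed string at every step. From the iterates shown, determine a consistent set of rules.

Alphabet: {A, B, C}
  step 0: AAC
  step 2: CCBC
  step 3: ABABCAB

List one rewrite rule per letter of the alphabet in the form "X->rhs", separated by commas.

  step 2 ⇒ step 3: CCBC ⇒ AB·AB·C·AB
    B ↦ C
    C ↦ AB
    A ↦ B  (constrained at step 0)

A->B, B->C, C->AB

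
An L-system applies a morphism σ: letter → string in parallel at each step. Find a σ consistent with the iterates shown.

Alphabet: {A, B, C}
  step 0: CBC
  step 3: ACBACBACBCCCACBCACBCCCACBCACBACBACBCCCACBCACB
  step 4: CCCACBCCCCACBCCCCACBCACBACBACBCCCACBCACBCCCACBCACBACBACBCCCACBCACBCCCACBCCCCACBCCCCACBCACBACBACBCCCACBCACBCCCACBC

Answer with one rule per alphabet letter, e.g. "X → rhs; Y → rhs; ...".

A->CCC, B->C, C->ACB

  step 3 ⇒ step 4: ACBACBACBCCCACBCACBCCCACBCACBACBACBCCCACBCACB ⇒ CCC·ACB·C·CCC·ACB·C·CCC·ACB·C·ACB·ACB·ACB·CCC·ACB·C·ACB·CCC·ACB·C·ACB·ACB·ACB·CCC·ACB·C·ACB·CCC·ACB·C·CCC·ACB·C·CCC·ACB·C·ACB·ACB·ACB·CCC·ACB·C·ACB·CCC·ACB·C
    A ↦ CCC
    B ↦ C
    C ↦ ACB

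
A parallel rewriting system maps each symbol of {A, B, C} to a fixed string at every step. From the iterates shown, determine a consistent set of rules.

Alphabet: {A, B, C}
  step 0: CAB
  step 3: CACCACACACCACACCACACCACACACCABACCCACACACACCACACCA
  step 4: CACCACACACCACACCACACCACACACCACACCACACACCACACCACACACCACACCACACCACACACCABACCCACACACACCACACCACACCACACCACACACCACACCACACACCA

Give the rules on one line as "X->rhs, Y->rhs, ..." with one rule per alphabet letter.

A->CCA, B->BAC, C->CA

  step 3 ⇒ step 4: CACCACACACCACACCACACCACACACCABACCCACACACACCACACCA ⇒ CA·CCA·CA·CA·CCA·CA·CCA·CA·CCA·CA·CA·CCA·CA·CCA·CA·CA·CCA·CA·CCA·CA·CA·CCA·CA·CCA·CA·CCA·CA·CA·CCA·BAC·CCA·CA·CA·CA·CCA·CA·CCA·CA·CCA·CA·CCA·CA·CA·CCA·CA·CCA·CA·CA·CCA
    A ↦ CCA
    B ↦ BAC
    C ↦ CA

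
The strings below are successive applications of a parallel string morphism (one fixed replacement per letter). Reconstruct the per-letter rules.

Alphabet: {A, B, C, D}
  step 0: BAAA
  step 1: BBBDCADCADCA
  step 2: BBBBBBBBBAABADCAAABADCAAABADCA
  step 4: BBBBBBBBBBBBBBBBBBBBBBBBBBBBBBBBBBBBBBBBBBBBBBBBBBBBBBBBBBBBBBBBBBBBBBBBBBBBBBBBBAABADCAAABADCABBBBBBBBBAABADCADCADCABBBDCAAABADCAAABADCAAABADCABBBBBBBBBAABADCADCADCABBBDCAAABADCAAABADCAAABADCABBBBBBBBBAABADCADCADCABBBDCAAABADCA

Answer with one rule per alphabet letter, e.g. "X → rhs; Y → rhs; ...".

A->DCA, B->BBB, C->BA, D->AA

  step 1 ⇒ step 2: BBBDCADCADCA ⇒ BBB·BBB·BBB·AA·BA·DCA·AA·BA·DCA·AA·BA·DCA
    A ↦ DCA
    B ↦ BBB
    C ↦ BA
    D ↦ AA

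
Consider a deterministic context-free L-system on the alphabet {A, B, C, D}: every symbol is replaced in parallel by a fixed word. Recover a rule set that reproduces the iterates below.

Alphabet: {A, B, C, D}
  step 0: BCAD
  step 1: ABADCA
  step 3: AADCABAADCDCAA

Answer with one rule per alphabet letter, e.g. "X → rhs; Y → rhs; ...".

A->DC, B->AB, C->A, D->A

  step 0 ⇒ step 1: BCAD ⇒ AB·A·DC·A
    A ↦ DC
    B ↦ AB
    C ↦ A
    D ↦ A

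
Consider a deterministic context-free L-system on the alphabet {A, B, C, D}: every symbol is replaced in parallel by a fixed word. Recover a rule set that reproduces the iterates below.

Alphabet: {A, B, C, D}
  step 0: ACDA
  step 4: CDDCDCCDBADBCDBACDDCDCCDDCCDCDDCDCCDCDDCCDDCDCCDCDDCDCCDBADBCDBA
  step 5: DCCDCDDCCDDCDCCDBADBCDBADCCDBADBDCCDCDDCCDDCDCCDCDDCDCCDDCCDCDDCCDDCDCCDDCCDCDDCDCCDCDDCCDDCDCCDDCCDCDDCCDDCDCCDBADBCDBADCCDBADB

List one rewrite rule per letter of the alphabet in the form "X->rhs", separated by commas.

  step 4 ⇒ step 5: CDDCDCCDBADBCDBACDDCDCCDDCCDCDDCDCCDCDDCCDDCDCCDCDDCDCCDBADBCDBA ⇒ DC·CD·CD·DC·CD·DC·DC·CD·BA·DB·CD·BA·DC·CD·BA·DB·DC·CD·CD·DC·CD·DC·DC·CD·CD·DC·DC·CD·DC·CD·CD·DC·CD·DC·DC·CD·DC·CD·CD·DC·DC·CD·CD·DC·CD·DC·DC·CD·DC·CD·CD·DC·CD·DC·DC·CD·BA·DB·CD·BA·DC·CD·BA·DB
    A ↦ DB
    B ↦ BA
    C ↦ DC
    D ↦ CD

A->DB, B->BA, C->DC, D->CD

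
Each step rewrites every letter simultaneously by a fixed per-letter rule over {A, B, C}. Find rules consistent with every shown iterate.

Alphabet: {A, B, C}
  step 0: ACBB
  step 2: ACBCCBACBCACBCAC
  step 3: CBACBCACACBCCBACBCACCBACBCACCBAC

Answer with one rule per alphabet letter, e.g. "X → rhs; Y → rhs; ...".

A->CB, B->BC, C->AC

  step 2 ⇒ step 3: ACBCCBACBCACBCAC ⇒ CB·AC·BC·AC·AC·BC·CB·AC·BC·AC·CB·AC·BC·AC·CB·AC
    A ↦ CB
    B ↦ BC
    C ↦ AC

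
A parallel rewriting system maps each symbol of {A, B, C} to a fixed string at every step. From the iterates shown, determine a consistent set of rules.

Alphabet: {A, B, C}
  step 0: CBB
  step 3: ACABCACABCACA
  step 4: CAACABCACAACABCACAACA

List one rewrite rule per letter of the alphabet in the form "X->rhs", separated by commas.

A->CA, B->BC, C->A

  step 3 ⇒ step 4: ACABCACABCACA ⇒ CA·A·CA·BC·A·CA·A·CA·BC·A·CA·A·CA
    A ↦ CA
    B ↦ BC
    C ↦ A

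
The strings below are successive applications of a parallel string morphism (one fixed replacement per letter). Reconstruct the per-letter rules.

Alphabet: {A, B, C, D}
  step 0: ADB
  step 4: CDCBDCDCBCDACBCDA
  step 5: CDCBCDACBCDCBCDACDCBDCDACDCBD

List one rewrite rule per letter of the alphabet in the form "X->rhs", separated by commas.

  step 4 ⇒ step 5: CDCBDCDCBCDACBCDA ⇒ CD·CB·CD·A·CB·CD·CB·CD·A·CD·CB·D·CD·A·CD·CB·D
    A ↦ D
    B ↦ A
    C ↦ CD
    D ↦ CB

A->D, B->A, C->CD, D->CB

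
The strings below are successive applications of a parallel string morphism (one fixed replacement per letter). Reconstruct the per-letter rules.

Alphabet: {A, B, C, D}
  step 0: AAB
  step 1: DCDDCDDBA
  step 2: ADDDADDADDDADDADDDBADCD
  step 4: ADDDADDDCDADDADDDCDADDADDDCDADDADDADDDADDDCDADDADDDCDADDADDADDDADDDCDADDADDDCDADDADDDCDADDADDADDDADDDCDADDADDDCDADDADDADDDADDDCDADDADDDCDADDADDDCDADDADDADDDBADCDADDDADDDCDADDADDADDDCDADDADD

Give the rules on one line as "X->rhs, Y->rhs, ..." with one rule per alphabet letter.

  step 1 ⇒ step 2: DCDDCDDBA ⇒ ADD·D·ADD·ADD·D·ADD·ADD·DBA·DCD
    A ↦ DCD
    B ↦ DBA
    C ↦ D
    D ↦ ADD

A->DCD, B->DBA, C->D, D->ADD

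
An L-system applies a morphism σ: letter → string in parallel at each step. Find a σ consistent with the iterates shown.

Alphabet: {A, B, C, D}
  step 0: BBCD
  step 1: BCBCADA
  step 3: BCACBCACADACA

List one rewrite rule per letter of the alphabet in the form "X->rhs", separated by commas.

  step 0 ⇒ step 1: BBCD ⇒ BC·BC·A·DA
    B ↦ BC
    C ↦ A
    D ↦ DA
    A ↦ C  (constrained at step 1)

A->C, B->BC, C->A, D->DA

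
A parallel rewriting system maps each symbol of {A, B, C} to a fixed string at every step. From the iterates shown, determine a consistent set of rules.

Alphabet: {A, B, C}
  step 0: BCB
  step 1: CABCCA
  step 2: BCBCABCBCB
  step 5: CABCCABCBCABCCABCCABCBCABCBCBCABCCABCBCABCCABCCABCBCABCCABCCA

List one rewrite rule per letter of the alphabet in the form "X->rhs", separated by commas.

A->B, B->CA, C->BC

  step 1 ⇒ step 2: CABCCA ⇒ BC·B·CA·BC·BC·B
    A ↦ B
    B ↦ CA
    C ↦ BC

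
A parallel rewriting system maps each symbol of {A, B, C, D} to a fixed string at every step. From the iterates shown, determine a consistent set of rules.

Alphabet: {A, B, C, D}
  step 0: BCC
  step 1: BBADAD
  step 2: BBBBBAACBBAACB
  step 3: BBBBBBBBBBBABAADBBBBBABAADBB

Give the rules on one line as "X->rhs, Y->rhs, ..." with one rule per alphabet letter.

  step 2 ⇒ step 3: BBBBBAACBBAACB ⇒ BB·BB·BB·BB·BB·BA·BA·AD·BB·BB·BA·BA·AD·BB
    A ↦ BA
    B ↦ BB
    C ↦ AD
  step 1 ⇒ step 2: BBADAD ⇒ BB·BB·BA·ACB·BA·ACB
    D ↦ ACB

A->BA, B->BB, C->AD, D->ACB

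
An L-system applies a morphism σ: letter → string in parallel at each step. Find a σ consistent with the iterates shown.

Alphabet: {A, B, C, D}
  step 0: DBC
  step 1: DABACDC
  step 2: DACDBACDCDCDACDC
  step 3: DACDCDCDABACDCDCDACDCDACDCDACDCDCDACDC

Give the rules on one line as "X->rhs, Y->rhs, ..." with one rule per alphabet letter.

  step 2 ⇒ step 3: DACDBACDCDCDACDC ⇒ DA·CD·CDC·DA·BA·CD·CDC·DA·CDC·DA·CDC·DA·CD·CDC·DA·CDC
    A ↦ CD
    B ↦ BA
    C ↦ CDC
    D ↦ DA

A->CD, B->BA, C->CDC, D->DA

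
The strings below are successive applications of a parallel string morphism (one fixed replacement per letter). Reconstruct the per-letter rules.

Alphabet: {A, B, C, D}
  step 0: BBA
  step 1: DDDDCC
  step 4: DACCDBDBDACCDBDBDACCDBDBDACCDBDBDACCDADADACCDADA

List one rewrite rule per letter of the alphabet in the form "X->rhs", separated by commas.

  step 0 ⇒ step 1: BBA ⇒ DD·DD·CC
    A ↦ CC
    B ↦ DD
    C ↦ DB  (constrained at step 1)
    D ↦ DA  (constrained at step 1)

A->CC, B->DD, C->DB, D->DA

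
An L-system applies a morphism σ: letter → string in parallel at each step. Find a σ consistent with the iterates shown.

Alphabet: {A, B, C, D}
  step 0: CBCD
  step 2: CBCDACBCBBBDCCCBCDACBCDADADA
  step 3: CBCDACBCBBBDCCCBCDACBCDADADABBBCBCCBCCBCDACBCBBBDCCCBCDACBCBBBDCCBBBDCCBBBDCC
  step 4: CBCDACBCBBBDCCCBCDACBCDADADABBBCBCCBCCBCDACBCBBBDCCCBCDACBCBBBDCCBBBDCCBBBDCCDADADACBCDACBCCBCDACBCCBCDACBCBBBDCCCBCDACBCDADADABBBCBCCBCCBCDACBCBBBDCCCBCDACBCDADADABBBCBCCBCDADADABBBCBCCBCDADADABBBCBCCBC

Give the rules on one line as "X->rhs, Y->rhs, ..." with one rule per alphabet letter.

  step 3 ⇒ step 4: CBCDACBCBBBDCCCBCDACBCDADADABBBCBCCBCCBCDACBCBBBDCCCBCDACBCBBBDCCBBBDCCBBBDCC ⇒ CBC·DA·CBC·BBB·DCC·CBC·DA·CBC·DA·DA·DA·BBB·CBC·CBC·CBC·DA·CBC·BBB·DCC·CBC·DA·CBC·BBB·DCC·BBB·DCC·BBB·DCC·DA·DA·DA·CBC·DA·CBC·CBC·DA·CBC·CBC·DA·CBC·BBB·DCC·CBC·DA·CBC·DA·DA·DA·BBB·CBC·CBC·CBC·DA·CBC·BBB·DCC·CBC·DA·CBC·DA·DA·DA·BBB·CBC·CBC·DA·DA·DA·BBB·CBC·CBC·DA·DA·DA·BBB·CBC·CBC
    A ↦ DCC
    B ↦ DA
    C ↦ CBC
    D ↦ BBB

A->DCC, B->DA, C->CBC, D->BBB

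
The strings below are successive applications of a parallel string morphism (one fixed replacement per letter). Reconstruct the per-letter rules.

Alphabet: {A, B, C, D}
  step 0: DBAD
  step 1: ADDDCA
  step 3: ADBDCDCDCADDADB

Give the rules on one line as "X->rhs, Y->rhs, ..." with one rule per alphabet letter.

  step 0 ⇒ step 1: DBAD ⇒ A·DD·DC·A
    A ↦ DC
    B ↦ DD
    D ↦ A
    C ↦ DB  (constrained at step 1)

A->DC, B->DD, C->DB, D->A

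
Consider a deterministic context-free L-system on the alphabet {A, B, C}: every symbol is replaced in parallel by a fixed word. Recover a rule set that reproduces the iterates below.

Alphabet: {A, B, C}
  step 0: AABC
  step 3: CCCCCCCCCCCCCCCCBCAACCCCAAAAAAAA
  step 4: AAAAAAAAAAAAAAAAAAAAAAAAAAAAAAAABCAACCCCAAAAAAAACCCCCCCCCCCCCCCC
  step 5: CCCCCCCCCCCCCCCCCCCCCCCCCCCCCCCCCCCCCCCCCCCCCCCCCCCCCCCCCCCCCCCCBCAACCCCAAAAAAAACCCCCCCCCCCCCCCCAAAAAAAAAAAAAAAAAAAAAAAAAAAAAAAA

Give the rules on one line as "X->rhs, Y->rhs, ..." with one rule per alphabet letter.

A->CC, B->BC, C->AA

  step 4 ⇒ step 5: AAAAAAAAAAAAAAAAAAAAAAAAAAAAAAAABCAACCCCAAAAAAAACCCCCCCCCCCCCCCC ⇒ CC·CC·CC·CC·CC·CC·CC·CC·CC·CC·CC·CC·CC·CC·CC·CC·CC·CC·CC·CC·CC·CC·CC·CC·CC·CC·CC·CC·CC·CC·CC·CC·BC·AA·CC·CC·AA·AA·AA·AA·CC·CC·CC·CC·CC·CC·CC·CC·AA·AA·AA·AA·AA·AA·AA·AA·AA·AA·AA·AA·AA·AA·AA·AA
    A ↦ CC
    B ↦ BC
    C ↦ AA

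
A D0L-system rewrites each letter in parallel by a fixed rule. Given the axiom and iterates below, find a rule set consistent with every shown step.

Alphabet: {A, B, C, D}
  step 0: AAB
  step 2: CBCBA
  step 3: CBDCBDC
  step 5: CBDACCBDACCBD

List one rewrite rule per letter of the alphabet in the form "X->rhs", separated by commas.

A->C, B->D, C->CB, D->A

  step 2 ⇒ step 3: CBCBA ⇒ CB·D·CB·D·C
    A ↦ C
    B ↦ D
    C ↦ CB
    D ↦ A  (constrained at step 3)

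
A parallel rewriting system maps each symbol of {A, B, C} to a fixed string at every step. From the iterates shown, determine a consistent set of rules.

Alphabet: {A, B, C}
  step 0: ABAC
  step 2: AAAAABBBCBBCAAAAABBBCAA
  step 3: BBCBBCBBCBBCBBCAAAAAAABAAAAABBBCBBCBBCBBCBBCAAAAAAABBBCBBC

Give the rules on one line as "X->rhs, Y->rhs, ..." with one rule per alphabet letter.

A->BBC, B->AA, C->AB

  step 2 ⇒ step 3: AAAAABBBCBBCAAAAABBBCAA ⇒ BBC·BBC·BBC·BBC·BBC·AA·AA·AA·AB·AA·AA·AB·BBC·BBC·BBC·BBC·BBC·AA·AA·AA·AB·BBC·BBC
    A ↦ BBC
    B ↦ AA
    C ↦ AB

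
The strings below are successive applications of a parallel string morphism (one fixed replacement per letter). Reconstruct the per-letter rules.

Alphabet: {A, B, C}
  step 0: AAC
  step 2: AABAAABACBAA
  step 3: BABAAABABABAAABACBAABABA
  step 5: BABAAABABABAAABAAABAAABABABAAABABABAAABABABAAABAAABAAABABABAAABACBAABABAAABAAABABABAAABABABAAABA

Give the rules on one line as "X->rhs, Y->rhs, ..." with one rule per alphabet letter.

  step 2 ⇒ step 3: AABAAABACBAA ⇒ BA·BA·AA·BA·BA·BA·AA·BA·CB·AA·BA·BA
    A ↦ BA
    B ↦ AA
    C ↦ CB

A->BA, B->AA, C->CB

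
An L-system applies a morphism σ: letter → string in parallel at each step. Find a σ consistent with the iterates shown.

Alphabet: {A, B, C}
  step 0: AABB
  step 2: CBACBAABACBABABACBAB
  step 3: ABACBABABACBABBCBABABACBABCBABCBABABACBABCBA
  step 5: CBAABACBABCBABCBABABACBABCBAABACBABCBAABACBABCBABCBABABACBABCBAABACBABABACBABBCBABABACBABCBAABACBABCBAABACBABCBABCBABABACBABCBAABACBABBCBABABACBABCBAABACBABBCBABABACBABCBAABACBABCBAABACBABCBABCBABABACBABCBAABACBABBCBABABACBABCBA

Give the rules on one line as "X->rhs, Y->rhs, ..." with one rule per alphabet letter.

  step 2 ⇒ step 3: CBACBAABACBABABACBAB ⇒ ABA·CBA·B·ABA·CBA·B·B·CBA·B·ABA·CBA·B·CBA·B·CBA·B·ABA·CBA·B·CBA
    A ↦ B
    B ↦ CBA
    C ↦ ABA

A->B, B->CBA, C->ABA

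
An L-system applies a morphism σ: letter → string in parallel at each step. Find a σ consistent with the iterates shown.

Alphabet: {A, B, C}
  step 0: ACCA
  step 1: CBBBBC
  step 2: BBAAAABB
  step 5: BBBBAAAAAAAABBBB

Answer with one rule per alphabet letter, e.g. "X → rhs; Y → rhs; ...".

A->C, B->A, C->BB

  step 1 ⇒ step 2: CBBBBC ⇒ BB·A·A·A·A·BB
    B ↦ A
    C ↦ BB
  step 0 ⇒ step 1: ACCA ⇒ C·BB·BB·C
    A ↦ C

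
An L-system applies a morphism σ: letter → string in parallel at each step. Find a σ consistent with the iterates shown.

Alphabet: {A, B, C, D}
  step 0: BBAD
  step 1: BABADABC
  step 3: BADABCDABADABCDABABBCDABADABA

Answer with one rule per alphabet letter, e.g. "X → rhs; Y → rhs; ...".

A->DA, B->BA, C->B, D->BC

  step 0 ⇒ step 1: BBAD ⇒ BA·BA·DA·BC
    A ↦ DA
    B ↦ BA
    D ↦ BC
    C ↦ B  (constrained at step 1)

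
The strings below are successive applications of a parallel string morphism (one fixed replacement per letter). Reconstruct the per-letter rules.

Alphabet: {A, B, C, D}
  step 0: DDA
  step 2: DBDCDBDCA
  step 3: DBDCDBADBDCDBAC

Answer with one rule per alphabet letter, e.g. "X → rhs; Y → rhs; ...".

A->C, B->DC, C->A, D->DB

  step 2 ⇒ step 3: DBDCDBDCA ⇒ DB·DC·DB·A·DB·DC·DB·A·C
    A ↦ C
    B ↦ DC
    C ↦ A
    D ↦ DB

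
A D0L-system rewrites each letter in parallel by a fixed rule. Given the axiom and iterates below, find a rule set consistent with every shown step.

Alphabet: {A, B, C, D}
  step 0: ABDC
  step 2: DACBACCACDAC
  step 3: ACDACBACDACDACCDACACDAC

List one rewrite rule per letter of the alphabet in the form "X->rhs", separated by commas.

A->C, B->BA, C->DAC, D->A

  step 2 ⇒ step 3: DACBACCACDAC ⇒ A·C·DAC·BA·C·DAC·DAC·C·DAC·A·C·DAC
    A ↦ C
    B ↦ BA
    C ↦ DAC
    D ↦ A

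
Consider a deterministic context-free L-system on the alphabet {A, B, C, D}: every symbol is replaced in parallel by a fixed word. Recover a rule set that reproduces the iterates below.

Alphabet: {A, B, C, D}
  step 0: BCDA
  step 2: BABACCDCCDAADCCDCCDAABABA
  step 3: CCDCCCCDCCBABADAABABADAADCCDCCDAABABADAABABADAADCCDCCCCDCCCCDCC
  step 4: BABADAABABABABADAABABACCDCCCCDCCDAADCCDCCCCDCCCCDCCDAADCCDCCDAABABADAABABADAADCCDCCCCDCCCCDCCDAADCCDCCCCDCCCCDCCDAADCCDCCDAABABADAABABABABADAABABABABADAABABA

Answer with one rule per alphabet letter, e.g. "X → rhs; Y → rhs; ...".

  step 3 ⇒ step 4: CCDCCCCDCCBABADAABABADAADCCDCCDAABABADAABABADAADCCDCCCCDCCCCDCC ⇒ BA·BA·DAA·BA·BA·BA·BA·DAA·BA·BA·CC·DCC·CC·DCC·DAA·DCC·DCC·CC·DCC·CC·DCC·DAA·DCC·DCC·DAA·BA·BA·DAA·BA·BA·DAA·DCC·DCC·CC·DCC·CC·DCC·DAA·DCC·DCC·CC·DCC·CC·DCC·DAA·DCC·DCC·DAA·BA·BA·DAA·BA·BA·BA·BA·DAA·BA·BA·BA·BA·DAA·BA·BA
    A ↦ DCC
    B ↦ CC
    C ↦ BA
    D ↦ DAA

A->DCC, B->CC, C->BA, D->DAA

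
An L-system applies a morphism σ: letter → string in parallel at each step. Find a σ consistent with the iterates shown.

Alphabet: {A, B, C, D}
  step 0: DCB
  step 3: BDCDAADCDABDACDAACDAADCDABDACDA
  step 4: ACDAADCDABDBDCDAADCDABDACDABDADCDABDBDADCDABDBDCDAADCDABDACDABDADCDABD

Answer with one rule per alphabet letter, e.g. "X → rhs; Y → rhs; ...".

  step 3 ⇒ step 4: BDCDAADCDABDACDAACDAADCDABDACDA ⇒ A·CDA·AD·CDA·BD·BD·CDA·AD·CDA·BD·A·CDA·BD·AD·CDA·BD·BD·AD·CDA·BD·BD·CDA·AD·CDA·BD·A·CDA·BD·AD·CDA·BD
    A ↦ BD
    B ↦ A
    C ↦ AD
    D ↦ CDA

A->BD, B->A, C->AD, D->CDA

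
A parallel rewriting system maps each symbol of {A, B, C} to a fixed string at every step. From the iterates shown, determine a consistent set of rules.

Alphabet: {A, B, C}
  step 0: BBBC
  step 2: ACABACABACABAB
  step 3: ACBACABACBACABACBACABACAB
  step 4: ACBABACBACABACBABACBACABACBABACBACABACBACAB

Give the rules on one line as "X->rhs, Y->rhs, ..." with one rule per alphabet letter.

  step 3 ⇒ step 4: ACBACABACBACABACBACABACAB ⇒ AC·B·AB·AC·B·AC·AB·AC·B·AB·AC·B·AC·AB·AC·B·AB·AC·B·AC·AB·AC·B·AC·AB
    A ↦ AC
    B ↦ AB
    C ↦ B

A->AC, B->AB, C->B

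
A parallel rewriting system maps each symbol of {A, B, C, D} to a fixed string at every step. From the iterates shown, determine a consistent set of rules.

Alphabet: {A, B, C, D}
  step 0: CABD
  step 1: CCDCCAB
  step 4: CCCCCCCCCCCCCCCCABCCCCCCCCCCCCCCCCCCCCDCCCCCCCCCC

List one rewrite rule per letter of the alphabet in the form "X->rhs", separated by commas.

A->D, B->CC, C->CC, D->AB

  step 0 ⇒ step 1: CABD ⇒ CC·D·CC·AB
    A ↦ D
    B ↦ CC
    C ↦ CC
    D ↦ AB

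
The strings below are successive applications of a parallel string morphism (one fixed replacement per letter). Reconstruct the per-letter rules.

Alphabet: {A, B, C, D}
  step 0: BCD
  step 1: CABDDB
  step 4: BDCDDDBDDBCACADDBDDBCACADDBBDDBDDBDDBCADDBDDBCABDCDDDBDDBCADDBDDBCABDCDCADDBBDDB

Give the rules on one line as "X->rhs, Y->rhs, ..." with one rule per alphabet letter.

  step 0 ⇒ step 1: BCD ⇒ CA·B·DDB
    B ↦ CA
    C ↦ B
    D ↦ DDB
    A ↦ DCD  (constrained at step 1)

A->DCD, B->CA, C->B, D->DDB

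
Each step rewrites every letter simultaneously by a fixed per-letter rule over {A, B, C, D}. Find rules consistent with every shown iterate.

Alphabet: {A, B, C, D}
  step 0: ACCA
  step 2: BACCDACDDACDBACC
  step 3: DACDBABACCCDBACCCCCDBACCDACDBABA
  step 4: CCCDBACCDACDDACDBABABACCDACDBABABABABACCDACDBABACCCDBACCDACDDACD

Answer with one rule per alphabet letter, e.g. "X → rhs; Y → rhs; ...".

  step 3 ⇒ step 4: DACDBABACCCDBACCCCCDBACCDACDBABA ⇒ CC·CD·BA·CC·DA·CD·DA·CD·BA·BA·BA·CC·DA·CD·BA·BA·BA·BA·BA·CC·DA·CD·BA·BA·CC·CD·BA·CC·DA·CD·DA·CD
    A ↦ CD
    B ↦ DA
    C ↦ BA
    D ↦ CC

A->CD, B->DA, C->BA, D->CC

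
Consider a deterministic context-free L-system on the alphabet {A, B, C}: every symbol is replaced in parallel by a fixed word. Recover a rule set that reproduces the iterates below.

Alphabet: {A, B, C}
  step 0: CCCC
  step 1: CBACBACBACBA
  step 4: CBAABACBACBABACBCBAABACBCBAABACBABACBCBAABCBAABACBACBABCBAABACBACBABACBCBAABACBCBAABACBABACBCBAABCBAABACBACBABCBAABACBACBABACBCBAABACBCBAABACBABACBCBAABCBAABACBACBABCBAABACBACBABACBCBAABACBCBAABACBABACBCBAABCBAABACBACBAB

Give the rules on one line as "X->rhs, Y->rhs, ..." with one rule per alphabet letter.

  step 0 ⇒ step 1: CCCC ⇒ CBA·CBA·CBA·CBA
    C ↦ CBA
    A ↦ ACB  (constrained at step 1)
    B ↦ AB  (constrained at step 1)

A->ACB, B->AB, C->CBA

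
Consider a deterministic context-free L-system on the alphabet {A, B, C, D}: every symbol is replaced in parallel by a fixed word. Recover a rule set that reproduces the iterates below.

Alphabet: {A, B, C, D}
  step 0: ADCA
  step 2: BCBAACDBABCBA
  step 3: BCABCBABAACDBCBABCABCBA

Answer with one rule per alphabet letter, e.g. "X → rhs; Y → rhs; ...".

A->BA, B->BC, C->A, D->CD

  step 2 ⇒ step 3: BCBAACDBABCBA ⇒ BC·A·BC·BA·BA·A·CD·BC·BA·BC·A·BC·BA
    A ↦ BA
    B ↦ BC
    C ↦ A
    D ↦ CD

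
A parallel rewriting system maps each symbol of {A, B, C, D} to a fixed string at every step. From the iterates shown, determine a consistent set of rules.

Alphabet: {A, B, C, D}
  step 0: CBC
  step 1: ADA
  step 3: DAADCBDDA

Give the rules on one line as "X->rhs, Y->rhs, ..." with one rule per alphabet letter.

A->BC, B->D, C->A, D->CBD

  step 0 ⇒ step 1: CBC ⇒ A·D·A
    B ↦ D
    C ↦ A
    A ↦ BC  (constrained at step 1)
    D ↦ CBD  (constrained at step 1)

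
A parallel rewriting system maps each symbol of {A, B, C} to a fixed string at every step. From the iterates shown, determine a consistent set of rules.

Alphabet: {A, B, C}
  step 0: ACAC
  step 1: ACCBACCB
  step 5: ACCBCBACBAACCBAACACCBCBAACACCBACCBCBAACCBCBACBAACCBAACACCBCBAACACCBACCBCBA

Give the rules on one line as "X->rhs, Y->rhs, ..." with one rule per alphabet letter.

A->AC, B->A, C->CB

  step 0 ⇒ step 1: ACAC ⇒ AC·CB·AC·CB
    A ↦ AC
    C ↦ CB
    B ↦ A  (constrained at step 1)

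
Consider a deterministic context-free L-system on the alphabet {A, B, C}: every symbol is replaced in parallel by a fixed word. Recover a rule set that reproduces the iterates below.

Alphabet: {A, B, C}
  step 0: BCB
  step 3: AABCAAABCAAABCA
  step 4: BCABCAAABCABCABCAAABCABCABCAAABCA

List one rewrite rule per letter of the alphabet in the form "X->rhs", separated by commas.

  step 3 ⇒ step 4: AABCAAABCAAABCA ⇒ BCA·BCA·A·A·BCA·BCA·BCA·A·A·BCA·BCA·BCA·A·A·BCA
    A ↦ BCA
    B ↦ A
    C ↦ A

A->BCA, B->A, C->A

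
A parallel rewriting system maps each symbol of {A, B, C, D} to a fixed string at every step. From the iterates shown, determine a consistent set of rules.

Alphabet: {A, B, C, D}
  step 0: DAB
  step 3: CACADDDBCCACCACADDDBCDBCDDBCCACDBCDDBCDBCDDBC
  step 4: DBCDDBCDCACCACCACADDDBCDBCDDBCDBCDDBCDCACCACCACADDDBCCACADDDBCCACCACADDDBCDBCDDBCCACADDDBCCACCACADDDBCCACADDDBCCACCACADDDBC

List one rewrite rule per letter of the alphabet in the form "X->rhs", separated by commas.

A->D, B->ADD, C->DBC, D->CAC

  step 3 ⇒ step 4: CACADDDBCCACCACADDDBCDBCDDBCCACDBCDDBCDBCDDBC ⇒ DBC·D·DBC·D·CAC·CAC·CAC·ADD·DBC·DBC·D·DBC·DBC·D·DBC·D·CAC·CAC·CAC·ADD·DBC·CAC·ADD·DBC·CAC·CAC·ADD·DBC·DBC·D·DBC·CAC·ADD·DBC·CAC·CAC·ADD·DBC·CAC·ADD·DBC·CAC·CAC·ADD·DBC
    A ↦ D
    B ↦ ADD
    C ↦ DBC
    D ↦ CAC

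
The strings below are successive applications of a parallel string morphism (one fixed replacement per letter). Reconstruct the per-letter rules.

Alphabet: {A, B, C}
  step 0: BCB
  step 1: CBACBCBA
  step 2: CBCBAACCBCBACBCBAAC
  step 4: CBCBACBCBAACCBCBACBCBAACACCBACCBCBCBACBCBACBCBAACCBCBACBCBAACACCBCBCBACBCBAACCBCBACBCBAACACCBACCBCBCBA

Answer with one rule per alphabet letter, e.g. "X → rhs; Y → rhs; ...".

A->AC, B->CBA, C->CB

  step 1 ⇒ step 2: CBACBCBA ⇒ CB·CBA·AC·CB·CBA·CB·CBA·AC
    A ↦ AC
    B ↦ CBA
    C ↦ CB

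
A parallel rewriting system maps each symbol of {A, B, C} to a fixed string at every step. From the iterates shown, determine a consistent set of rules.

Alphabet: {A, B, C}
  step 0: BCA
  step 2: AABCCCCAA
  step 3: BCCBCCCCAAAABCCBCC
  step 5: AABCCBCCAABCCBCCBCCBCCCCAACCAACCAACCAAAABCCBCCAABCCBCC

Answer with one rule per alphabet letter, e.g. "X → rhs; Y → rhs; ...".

  step 2 ⇒ step 3: AABCCCCAA ⇒ BCC·BCC·CC·A·A·A·A·BCC·BCC
    A ↦ BCC
    B ↦ CC
    C ↦ A

A->BCC, B->CC, C->A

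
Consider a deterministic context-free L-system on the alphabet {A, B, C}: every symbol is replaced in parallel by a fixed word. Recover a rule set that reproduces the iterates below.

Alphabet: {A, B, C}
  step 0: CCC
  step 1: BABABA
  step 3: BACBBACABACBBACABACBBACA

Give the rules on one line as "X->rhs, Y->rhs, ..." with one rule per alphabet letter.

  step 0 ⇒ step 1: CCC ⇒ BA·BA·BA
    C ↦ BA
    A ↦ CB  (constrained at step 1)
    B ↦ CA  (constrained at step 1)

A->CB, B->CA, C->BA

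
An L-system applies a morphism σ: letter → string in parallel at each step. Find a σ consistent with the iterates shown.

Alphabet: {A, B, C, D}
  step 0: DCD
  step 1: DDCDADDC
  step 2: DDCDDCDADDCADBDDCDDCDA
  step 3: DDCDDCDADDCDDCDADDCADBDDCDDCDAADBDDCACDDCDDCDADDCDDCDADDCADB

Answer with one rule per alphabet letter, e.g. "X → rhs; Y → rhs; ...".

  step 2 ⇒ step 3: DDCDDCDADDCADBDDCDDCDA ⇒ DDC·DDC·DA·DDC·DDC·DA·DDC·ADB·DDC·DDC·DA·ADB·DDC·AC·DDC·DDC·DA·DDC·DDC·DA·DDC·ADB
    A ↦ ADB
    B ↦ AC
    C ↦ DA
    D ↦ DDC

A->ADB, B->AC, C->DA, D->DDC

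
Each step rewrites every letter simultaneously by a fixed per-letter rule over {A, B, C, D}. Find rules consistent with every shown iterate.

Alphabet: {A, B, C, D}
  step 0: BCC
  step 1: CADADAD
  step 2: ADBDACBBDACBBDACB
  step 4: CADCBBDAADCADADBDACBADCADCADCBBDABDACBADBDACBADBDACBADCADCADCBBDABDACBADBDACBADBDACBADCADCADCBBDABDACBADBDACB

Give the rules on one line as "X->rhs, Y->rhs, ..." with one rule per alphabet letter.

  step 1 ⇒ step 2: CADADAD ⇒ AD·BDA·CB·BDA·CB·BDA·CB
    A ↦ BDA
    C ↦ AD
    D ↦ CB
  step 0 ⇒ step 1: BCC ⇒ CAD·AD·AD
    B ↦ CAD

A->BDA, B->CAD, C->AD, D->CB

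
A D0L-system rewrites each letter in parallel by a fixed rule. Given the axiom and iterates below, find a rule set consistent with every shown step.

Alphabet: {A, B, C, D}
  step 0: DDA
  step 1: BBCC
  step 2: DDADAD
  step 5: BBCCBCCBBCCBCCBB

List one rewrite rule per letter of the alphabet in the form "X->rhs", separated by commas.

  step 1 ⇒ step 2: BBCC ⇒ D·D·AD·AD
    B ↦ D
    C ↦ AD
  step 0 ⇒ step 1: DDA ⇒ B·B·CC
    A ↦ CC
  step 0 ⇒ step 1: DDA ⇒ B·B·CC
    D ↦ B

A->CC, B->D, C->AD, D->B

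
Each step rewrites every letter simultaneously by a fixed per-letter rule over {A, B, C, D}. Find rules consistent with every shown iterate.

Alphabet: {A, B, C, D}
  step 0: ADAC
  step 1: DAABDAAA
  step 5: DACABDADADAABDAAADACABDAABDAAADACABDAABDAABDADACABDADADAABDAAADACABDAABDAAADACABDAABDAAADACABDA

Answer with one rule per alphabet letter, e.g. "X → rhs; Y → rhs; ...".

A->DA, B->C, C->AA, D->AB

  step 0 ⇒ step 1: ADAC ⇒ DA·AB·DA·AA
    A ↦ DA
    C ↦ AA
    D ↦ AB
    B ↦ C  (constrained at step 1)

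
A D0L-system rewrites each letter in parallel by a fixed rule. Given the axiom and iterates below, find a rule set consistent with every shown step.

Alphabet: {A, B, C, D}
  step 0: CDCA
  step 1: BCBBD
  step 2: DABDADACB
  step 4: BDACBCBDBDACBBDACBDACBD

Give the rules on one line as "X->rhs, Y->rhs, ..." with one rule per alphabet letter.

A->D, B->DA, C->B, D->CB

  step 1 ⇒ step 2: BCBBD ⇒ DA·B·DA·DA·CB
    B ↦ DA
    C ↦ B
    D ↦ CB
  step 0 ⇒ step 1: CDCA ⇒ B·CB·B·D
    A ↦ D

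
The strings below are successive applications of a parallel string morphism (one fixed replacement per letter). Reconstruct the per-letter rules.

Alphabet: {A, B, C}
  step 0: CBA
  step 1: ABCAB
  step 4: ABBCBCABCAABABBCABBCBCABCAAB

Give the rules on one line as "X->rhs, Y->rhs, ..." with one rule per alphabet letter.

A->AB, B->BC, C->A

  step 0 ⇒ step 1: CBA ⇒ A·BC·AB
    A ↦ AB
    B ↦ BC
    C ↦ A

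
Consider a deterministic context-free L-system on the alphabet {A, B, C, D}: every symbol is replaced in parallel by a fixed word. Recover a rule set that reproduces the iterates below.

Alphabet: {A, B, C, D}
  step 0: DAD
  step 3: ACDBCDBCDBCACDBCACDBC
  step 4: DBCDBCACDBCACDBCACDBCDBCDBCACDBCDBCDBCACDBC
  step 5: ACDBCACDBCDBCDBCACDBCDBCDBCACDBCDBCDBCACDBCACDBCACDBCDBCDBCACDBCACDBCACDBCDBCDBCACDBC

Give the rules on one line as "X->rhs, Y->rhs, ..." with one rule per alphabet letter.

A->DBC, B->C, C->DBC, D->A

  step 4 ⇒ step 5: DBCDBCACDBCACDBCACDBCDBCDBCACDBCDBCDBCACDBC ⇒ A·C·DBC·A·C·DBC·DBC·DBC·A·C·DBC·DBC·DBC·A·C·DBC·DBC·DBC·A·C·DBC·A·C·DBC·A·C·DBC·DBC·DBC·A·C·DBC·A·C·DBC·A·C·DBC·DBC·DBC·A·C·DBC
    A ↦ DBC
    B ↦ C
    C ↦ DBC
    D ↦ A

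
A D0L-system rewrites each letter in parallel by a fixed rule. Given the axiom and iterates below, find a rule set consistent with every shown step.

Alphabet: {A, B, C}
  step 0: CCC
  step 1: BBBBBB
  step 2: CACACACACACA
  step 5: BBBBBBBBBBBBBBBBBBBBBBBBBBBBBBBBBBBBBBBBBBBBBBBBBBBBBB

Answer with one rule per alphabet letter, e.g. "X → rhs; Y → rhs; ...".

A->B, B->CA, C->BB

  step 1 ⇒ step 2: BBBBBB ⇒ CA·CA·CA·CA·CA·CA
    B ↦ CA
    A ↦ B  (constrained at step 2)
  step 0 ⇒ step 1: CCC ⇒ BB·BB·BB
    C ↦ BB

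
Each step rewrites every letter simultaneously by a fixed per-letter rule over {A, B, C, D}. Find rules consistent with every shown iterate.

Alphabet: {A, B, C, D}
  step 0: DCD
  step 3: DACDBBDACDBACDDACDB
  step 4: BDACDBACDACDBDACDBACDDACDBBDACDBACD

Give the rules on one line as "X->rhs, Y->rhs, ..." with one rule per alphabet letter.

A->D, B->ACD, C->ACD, D->B

  step 3 ⇒ step 4: DACDBBDACDBACDDACDB ⇒ B·D·ACD·B·ACD·ACD·B·D·ACD·B·ACD·D·ACD·B·B·D·ACD·B·ACD
    A ↦ D
    B ↦ ACD
    C ↦ ACD
    D ↦ B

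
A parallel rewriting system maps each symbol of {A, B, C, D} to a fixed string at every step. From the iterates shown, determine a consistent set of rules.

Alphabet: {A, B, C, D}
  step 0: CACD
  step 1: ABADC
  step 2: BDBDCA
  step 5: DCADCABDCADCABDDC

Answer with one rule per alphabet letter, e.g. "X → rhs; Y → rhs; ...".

  step 1 ⇒ step 2: ABADC ⇒ B·D·B·DC·A
    A ↦ B
    B ↦ D
    C ↦ A
    D ↦ DC

A->B, B->D, C->A, D->DC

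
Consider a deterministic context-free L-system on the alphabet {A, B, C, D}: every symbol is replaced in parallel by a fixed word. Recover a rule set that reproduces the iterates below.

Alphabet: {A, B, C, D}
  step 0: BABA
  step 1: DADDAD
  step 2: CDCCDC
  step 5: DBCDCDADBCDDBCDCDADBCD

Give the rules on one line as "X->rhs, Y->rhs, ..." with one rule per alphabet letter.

  step 1 ⇒ step 2: DADDAD ⇒ C·D·C·C·D·C
    A ↦ D
    D ↦ C
  step 0 ⇒ step 1: BABA ⇒ DA·D·DA·D
    B ↦ DA
    C ↦ DB  (constrained at step 2)

A->D, B->DA, C->DB, D->C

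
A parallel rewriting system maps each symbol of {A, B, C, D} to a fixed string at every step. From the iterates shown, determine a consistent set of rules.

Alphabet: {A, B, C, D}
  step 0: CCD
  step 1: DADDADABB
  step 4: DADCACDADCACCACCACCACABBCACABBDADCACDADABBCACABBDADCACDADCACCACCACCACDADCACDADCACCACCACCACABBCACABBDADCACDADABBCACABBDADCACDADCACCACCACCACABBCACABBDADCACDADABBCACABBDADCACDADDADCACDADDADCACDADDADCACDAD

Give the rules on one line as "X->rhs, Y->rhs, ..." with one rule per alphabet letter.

A->CAC, B->AA, C->DAD, D->ABB

  step 0 ⇒ step 1: CCD ⇒ DAD·DAD·ABB
    C ↦ DAD
    D ↦ ABB
    A ↦ CAC  (constrained at step 1)
    B ↦ AA  (constrained at step 1)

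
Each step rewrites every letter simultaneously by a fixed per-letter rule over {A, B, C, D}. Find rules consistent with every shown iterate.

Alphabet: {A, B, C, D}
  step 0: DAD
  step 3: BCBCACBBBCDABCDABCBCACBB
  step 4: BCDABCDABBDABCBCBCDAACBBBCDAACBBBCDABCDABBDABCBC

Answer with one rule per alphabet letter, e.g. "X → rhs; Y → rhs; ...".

  step 3 ⇒ step 4: BCBCACBBBCDABCDABCBCACBB ⇒ BC·DA·BC·DA·BB·DA·BC·BC·BC·DA·AC·BB·BC·DA·AC·BB·BC·DA·BC·DA·BB·DA·BC·BC
    A ↦ BB
    B ↦ BC
    C ↦ DA
    D ↦ AC

A->BB, B->BC, C->DA, D->AC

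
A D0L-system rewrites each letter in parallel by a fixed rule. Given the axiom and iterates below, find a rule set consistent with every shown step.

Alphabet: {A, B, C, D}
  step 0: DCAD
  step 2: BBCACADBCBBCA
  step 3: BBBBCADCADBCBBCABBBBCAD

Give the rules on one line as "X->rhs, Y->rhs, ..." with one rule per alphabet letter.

  step 2 ⇒ step 3: BBCACADBCBBCA ⇒ BB·BB·CA·D·CA·D·BC·BB·CA·BB·BB·CA·D
    A ↦ D
    B ↦ BB
    C ↦ CA
    D ↦ BC

A->D, B->BB, C->CA, D->BC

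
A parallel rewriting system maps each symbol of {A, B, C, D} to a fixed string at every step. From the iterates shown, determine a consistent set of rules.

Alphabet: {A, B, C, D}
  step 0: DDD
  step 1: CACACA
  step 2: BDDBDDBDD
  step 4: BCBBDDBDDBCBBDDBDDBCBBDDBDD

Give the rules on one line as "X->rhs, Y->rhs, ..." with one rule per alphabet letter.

A->DD, B->BC, C->B, D->CA

  step 1 ⇒ step 2: CACACA ⇒ B·DD·B·DD·B·DD
    A ↦ DD
    C ↦ B
    B ↦ BC  (constrained at step 2)
  step 0 ⇒ step 1: DDD ⇒ CA·CA·CA
    D ↦ CA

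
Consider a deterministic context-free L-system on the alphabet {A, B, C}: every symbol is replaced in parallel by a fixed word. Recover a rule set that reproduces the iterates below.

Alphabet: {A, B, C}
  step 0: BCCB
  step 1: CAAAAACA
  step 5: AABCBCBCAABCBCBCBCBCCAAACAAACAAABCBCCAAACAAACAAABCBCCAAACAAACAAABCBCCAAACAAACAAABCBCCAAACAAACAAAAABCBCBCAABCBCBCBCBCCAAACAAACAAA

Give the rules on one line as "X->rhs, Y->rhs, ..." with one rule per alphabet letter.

A->BC, B->CA, C->AA

  step 0 ⇒ step 1: BCCB ⇒ CA·AA·AA·CA
    B ↦ CA
    C ↦ AA
    A ↦ BC  (constrained at step 1)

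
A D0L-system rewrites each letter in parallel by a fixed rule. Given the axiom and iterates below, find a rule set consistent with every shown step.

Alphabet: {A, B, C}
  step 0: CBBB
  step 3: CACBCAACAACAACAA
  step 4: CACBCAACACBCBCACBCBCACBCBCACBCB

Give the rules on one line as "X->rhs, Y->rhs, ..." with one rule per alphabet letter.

A->CB, B->A, C->CA

  step 3 ⇒ step 4: CACBCAACAACAACAA ⇒ CA·CB·CA·A·CA·CB·CB·CA·CB·CB·CA·CB·CB·CA·CB·CB
    A ↦ CB
    B ↦ A
    C ↦ CA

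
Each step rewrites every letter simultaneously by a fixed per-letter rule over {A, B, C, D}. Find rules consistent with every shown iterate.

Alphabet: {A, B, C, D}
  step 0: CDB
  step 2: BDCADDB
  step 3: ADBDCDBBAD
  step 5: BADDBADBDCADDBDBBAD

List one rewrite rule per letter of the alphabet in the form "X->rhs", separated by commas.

  step 2 ⇒ step 3: BDCADDB ⇒ AD·B·DC·D·B·B·AD
    A ↦ D
    B ↦ AD
    C ↦ DC
    D ↦ B

A->D, B->AD, C->DC, D->B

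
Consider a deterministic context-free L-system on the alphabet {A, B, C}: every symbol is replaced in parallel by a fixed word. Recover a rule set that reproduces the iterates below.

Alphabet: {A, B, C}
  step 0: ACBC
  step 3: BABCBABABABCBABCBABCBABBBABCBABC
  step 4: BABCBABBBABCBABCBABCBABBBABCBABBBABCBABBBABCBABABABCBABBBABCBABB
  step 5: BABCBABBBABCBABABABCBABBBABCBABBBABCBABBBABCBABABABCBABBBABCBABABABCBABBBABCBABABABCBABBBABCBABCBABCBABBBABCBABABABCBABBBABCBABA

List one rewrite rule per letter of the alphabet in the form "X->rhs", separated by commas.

  step 4 ⇒ step 5: BABCBABBBABCBABCBABCBABBBABCBABBBABCBABBBABCBABABABCBABBBABCBABB ⇒ BA·BC·BA·BB·BA·BC·BA·BA·BA·BC·BA·BB·BA·BC·BA·BB·BA·BC·BA·BB·BA·BC·BA·BA·BA·BC·BA·BB·BA·BC·BA·BA·BA·BC·BA·BB·BA·BC·BA·BA·BA·BC·BA·BB·BA·BC·BA·BC·BA·BC·BA·BB·BA·BC·BA·BA·BA·BC·BA·BB·BA·BC·BA·BA
    A ↦ BC
    B ↦ BA
    C ↦ BB

A->BC, B->BA, C->BB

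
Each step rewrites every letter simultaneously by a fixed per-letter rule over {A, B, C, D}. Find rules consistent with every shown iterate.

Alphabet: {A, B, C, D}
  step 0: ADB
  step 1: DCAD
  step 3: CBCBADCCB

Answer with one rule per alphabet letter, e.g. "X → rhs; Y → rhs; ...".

A->D, B->AD, C->CB, D->C

  step 0 ⇒ step 1: ADB ⇒ D·C·AD
    A ↦ D
    B ↦ AD
    D ↦ C
    C ↦ CB  (constrained at step 1)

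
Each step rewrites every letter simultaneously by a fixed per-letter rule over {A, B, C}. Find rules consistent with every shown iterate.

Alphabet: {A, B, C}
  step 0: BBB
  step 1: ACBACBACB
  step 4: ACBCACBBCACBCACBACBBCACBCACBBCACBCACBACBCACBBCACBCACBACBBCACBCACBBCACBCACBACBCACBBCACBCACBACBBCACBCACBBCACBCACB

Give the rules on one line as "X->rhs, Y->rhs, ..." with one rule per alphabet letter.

A->AC, B->ACB, C->BC

  step 0 ⇒ step 1: BBB ⇒ ACB·ACB·ACB
    B ↦ ACB
    A ↦ AC  (constrained at step 1)
    C ↦ BC  (constrained at step 1)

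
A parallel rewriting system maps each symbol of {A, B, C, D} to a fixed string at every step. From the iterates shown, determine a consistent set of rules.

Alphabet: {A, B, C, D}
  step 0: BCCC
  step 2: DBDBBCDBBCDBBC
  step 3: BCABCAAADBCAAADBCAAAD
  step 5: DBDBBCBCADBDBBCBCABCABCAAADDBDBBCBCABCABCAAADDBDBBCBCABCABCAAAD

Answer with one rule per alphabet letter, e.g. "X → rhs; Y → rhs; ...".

A->DB, B->A, C->AD, D->BC

  step 2 ⇒ step 3: DBDBBCDBBCDBBC ⇒ BC·A·BC·A·A·AD·BC·A·A·AD·BC·A·A·AD
    B ↦ A
    C ↦ AD
    D ↦ BC
    A ↦ DB  (constrained at step 3)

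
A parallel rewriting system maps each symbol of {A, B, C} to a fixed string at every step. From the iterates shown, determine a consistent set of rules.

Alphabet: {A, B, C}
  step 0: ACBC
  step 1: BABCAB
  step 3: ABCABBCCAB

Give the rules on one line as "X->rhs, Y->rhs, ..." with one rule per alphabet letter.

A->B, B->C, C->AB

  step 0 ⇒ step 1: ACBC ⇒ B·AB·C·AB
    A ↦ B
    B ↦ C
    C ↦ AB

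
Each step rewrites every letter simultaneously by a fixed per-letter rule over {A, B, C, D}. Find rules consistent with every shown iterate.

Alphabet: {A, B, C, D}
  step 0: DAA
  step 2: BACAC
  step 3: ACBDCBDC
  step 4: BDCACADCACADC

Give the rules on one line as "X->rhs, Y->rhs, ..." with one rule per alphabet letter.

  step 3 ⇒ step 4: ACBDCBDC ⇒ B·DC·AC·A·DC·AC·A·DC
    A ↦ B
    B ↦ AC
    C ↦ DC
    D ↦ A

A->B, B->AC, C->DC, D->A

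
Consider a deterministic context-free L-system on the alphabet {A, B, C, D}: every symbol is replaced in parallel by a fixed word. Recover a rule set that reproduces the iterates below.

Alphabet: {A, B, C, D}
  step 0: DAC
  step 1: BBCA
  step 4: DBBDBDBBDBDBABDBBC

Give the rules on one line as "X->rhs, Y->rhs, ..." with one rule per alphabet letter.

  step 0 ⇒ step 1: DAC ⇒ B·BC·A
    A ↦ BC
    C ↦ A
    D ↦ B
    B ↦ DB  (constrained at step 1)

A->BC, B->DB, C->A, D->B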